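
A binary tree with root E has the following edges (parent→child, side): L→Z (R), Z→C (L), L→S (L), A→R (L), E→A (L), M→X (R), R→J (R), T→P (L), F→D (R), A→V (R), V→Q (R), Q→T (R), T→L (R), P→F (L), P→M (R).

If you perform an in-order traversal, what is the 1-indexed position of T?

In-order visits the left subtree, then the node, then the right subtree.
At E: go left to A.
  At A: go left to R.
    At R: no left child.
    Visit R.
    At R: go right to J.
      J is a leaf — visit J.
  Visit A.
  At A: go right to V.
    At V: no left child.
    Visit V.
    At V: go right to Q.
      At Q: no left child.
      Visit Q.
      At Q: go right to T.
        At T: go left to P.
          At P: go left to F.
            At F: no left child.
            Visit F.
            At F: go right to D.
              D is a leaf — visit D.
          Visit P.
          At P: go right to M.
            At M: no left child.
            Visit M.
            At M: go right to X.
              X is a leaf — visit X.
        Visit T.
        At T: go right to L.
          At L: go left to S.
            S is a leaf — visit S.
          Visit L.
          At L: go right to Z.
            At Z: go left to C.
              C is a leaf — visit C.
            Visit Z.
            At Z: no right child.
Visit E.
At E: no right child.
Full in-order sequence: R, J, A, V, Q, F, D, P, M, X, T, S, L, C, Z, E.

11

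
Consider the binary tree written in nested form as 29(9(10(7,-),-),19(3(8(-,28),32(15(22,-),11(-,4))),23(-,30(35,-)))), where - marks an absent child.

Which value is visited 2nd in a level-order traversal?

9

Level-order visits nodes level by level from the root, left to right within each level.
Level 0: 29
Level 1: 9, 19
Level 2: 10, 3, 23
Level 3: 7, 8, 32, 30
Level 4: 28, 15, 11, 35
Level 5: 22, 4
Full level-order sequence: 29, 9, 19, 10, 3, 23, 7, 8, 32, 30, 28, 15, 11, 35, 22, 4.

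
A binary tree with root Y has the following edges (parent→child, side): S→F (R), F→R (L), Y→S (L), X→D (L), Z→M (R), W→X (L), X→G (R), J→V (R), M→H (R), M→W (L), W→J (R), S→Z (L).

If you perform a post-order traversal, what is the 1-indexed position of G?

2

Post-order visits the left subtree, then the right subtree, then the node.
At Y: go left to S.
  At S: go left to Z.
    At Z: no left child.
    At Z: go right to M.
      At M: go left to W.
        At W: go left to X.
          At X: go left to D.
            D is a leaf — visit D.
          At X: go right to G.
            G is a leaf — visit G.
          Visit X.
        At W: go right to J.
          At J: no left child.
          At J: go right to V.
            V is a leaf — visit V.
          Visit J.
        Visit W.
      At M: go right to H.
        H is a leaf — visit H.
      Visit M.
    Visit Z.
  At S: go right to F.
    At F: go left to R.
      R is a leaf — visit R.
    At F: no right child.
    Visit F.
  Visit S.
At Y: no right child.
Visit Y.
Full post-order sequence: D, G, X, V, J, W, H, M, Z, R, F, S, Y.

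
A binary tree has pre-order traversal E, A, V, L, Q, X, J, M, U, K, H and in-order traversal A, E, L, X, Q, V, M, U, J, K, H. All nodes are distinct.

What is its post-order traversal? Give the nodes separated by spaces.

A X Q L U M H K J V E

The first element of pre-order is the root; it splits in-order into left and right subtrees.
Root E: left subtree has 1 node {A}, right has 9 {L, X, Q, V, M, U, J, K, H}.
  Root V: left subtree has 3 nodes {L, X, Q}, right has 5 {M, U, J, K, H}.
    Root L: left subtree has 0 nodes { }, right has 2 {X, Q}.
      Root Q: left subtree has 1 node {X}, right has 0 { }.
    Root J: left subtree has 2 nodes {M, U}, right has 2 {K, H}.
      Root M: left subtree has 0 nodes { }, right has 1 {U}.
      Root K: left subtree has 0 nodes { }, right has 1 {H}.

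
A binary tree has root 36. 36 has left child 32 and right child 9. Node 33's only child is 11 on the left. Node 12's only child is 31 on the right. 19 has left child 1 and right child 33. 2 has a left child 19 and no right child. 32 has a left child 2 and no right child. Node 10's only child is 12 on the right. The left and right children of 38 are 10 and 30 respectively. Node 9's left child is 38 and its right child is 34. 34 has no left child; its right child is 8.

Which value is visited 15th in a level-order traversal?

31

Level-order visits nodes level by level from the root, left to right within each level.
Level 0: 36
Level 1: 32, 9
Level 2: 2, 38, 34
Level 3: 19, 10, 30, 8
Level 4: 1, 33, 12
Level 5: 11, 31
Full level-order sequence: 36, 32, 9, 2, 38, 34, 19, 10, 30, 8, 1, 33, 12, 11, 31.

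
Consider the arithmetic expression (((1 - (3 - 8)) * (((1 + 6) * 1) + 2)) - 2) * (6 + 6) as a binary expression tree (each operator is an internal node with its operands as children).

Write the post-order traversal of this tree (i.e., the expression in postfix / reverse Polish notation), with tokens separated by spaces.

Post-order on an expression tree gives postfix notation: for each operator, emit left operand, right operand, then the operator.

1 3 8 - - 1 6 + 1 * 2 + * 2 - 6 6 + *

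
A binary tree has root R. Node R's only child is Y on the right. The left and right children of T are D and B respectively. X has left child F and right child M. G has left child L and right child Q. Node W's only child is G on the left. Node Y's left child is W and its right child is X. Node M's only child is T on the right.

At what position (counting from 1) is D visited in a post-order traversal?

Post-order visits the left subtree, then the right subtree, then the node.
At R: no left child.
At R: go right to Y.
  At Y: go left to W.
    At W: go left to G.
      At G: go left to L.
        L is a leaf — visit L.
      At G: go right to Q.
        Q is a leaf — visit Q.
      Visit G.
    At W: no right child.
    Visit W.
  At Y: go right to X.
    At X: go left to F.
      F is a leaf — visit F.
    At X: go right to M.
      At M: no left child.
      At M: go right to T.
        At T: go left to D.
          D is a leaf — visit D.
        At T: go right to B.
          B is a leaf — visit B.
        Visit T.
      Visit M.
    Visit X.
  Visit Y.
Visit R.
Full post-order sequence: L, Q, G, W, F, D, B, T, M, X, Y, R.

6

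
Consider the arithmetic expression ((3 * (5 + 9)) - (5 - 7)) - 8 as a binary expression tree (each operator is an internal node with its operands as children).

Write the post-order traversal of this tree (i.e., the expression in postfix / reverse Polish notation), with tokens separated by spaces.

Post-order on an expression tree gives postfix notation: for each operator, emit left operand, right operand, then the operator.

3 5 9 + * 5 7 - - 8 -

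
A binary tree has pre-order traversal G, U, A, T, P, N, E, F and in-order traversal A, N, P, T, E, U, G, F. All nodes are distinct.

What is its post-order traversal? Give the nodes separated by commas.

The first element of pre-order is the root; it splits in-order into left and right subtrees.
Root G: left subtree has 6 nodes {A, N, P, T, E, U}, right has 1 {F}.
  Root U: left subtree has 5 nodes {A, N, P, T, E}, right has 0 { }.
    Root A: left subtree has 0 nodes { }, right has 4 {N, P, T, E}.
      Root T: left subtree has 2 nodes {N, P}, right has 1 {E}.
        Root P: left subtree has 1 node {N}, right has 0 { }.

N, P, E, T, A, U, F, G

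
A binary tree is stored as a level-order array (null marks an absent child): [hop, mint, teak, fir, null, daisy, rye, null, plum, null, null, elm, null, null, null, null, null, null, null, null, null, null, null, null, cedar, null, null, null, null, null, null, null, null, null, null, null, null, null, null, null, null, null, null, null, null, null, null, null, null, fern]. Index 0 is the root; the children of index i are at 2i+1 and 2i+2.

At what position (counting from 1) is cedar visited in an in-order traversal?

7

In-order visits the left subtree, then the node, then the right subtree.
At hop: go left to mint.
  At mint: go left to fir.
    At fir: no left child.
    Visit fir.
    At fir: go right to plum.
      plum is a leaf — visit plum.
  Visit mint.
  At mint: no right child.
Visit hop.
At hop: go right to teak.
  At teak: go left to daisy.
    At daisy: go left to elm.
      At elm: no left child.
      Visit elm.
      At elm: go right to cedar.
        At cedar: go left to fern.
          fern is a leaf — visit fern.
        Visit cedar.
        At cedar: no right child.
    Visit daisy.
    At daisy: no right child.
  Visit teak.
  At teak: go right to rye.
    rye is a leaf — visit rye.
Full in-order sequence: fir, plum, mint, hop, elm, fern, cedar, daisy, teak, rye.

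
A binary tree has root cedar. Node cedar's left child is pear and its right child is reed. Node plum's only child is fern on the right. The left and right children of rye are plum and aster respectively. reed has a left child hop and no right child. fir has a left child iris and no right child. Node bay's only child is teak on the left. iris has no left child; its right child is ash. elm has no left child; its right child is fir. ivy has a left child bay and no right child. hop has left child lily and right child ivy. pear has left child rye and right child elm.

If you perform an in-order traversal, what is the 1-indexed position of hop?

In-order visits the left subtree, then the node, then the right subtree.
At cedar: go left to pear.
  At pear: go left to rye.
    At rye: go left to plum.
      At plum: no left child.
      Visit plum.
      At plum: go right to fern.
        fern is a leaf — visit fern.
    Visit rye.
    At rye: go right to aster.
      aster is a leaf — visit aster.
  Visit pear.
  At pear: go right to elm.
    At elm: no left child.
    Visit elm.
    At elm: go right to fir.
      At fir: go left to iris.
        At iris: no left child.
        Visit iris.
        At iris: go right to ash.
          ash is a leaf — visit ash.
      Visit fir.
      At fir: no right child.
Visit cedar.
At cedar: go right to reed.
  At reed: go left to hop.
    At hop: go left to lily.
      lily is a leaf — visit lily.
    Visit hop.
    At hop: go right to ivy.
      At ivy: go left to bay.
        At bay: go left to teak.
          teak is a leaf — visit teak.
        Visit bay.
        At bay: no right child.
      Visit ivy.
      At ivy: no right child.
  Visit reed.
  At reed: no right child.
Full in-order sequence: plum, fern, rye, aster, pear, elm, iris, ash, fir, cedar, lily, hop, teak, bay, ivy, reed.

12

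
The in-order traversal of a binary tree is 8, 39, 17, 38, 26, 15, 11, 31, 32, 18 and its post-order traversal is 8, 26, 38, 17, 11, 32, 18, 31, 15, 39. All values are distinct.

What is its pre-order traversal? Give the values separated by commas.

39, 8, 15, 17, 38, 26, 31, 11, 18, 32

The last element of post-order is the root; it splits in-order into left and right subtrees.
Root 39: left subtree has 1 node {8}, right has 8 {17, 38, 26, 15, 11, 31, 32, 18}.
  Root 15: left subtree has 3 nodes {17, 38, 26}, right has 4 {11, 31, 32, 18}.
    Root 17: left subtree has 0 nodes { }, right has 2 {38, 26}.
      Root 38: left subtree has 0 nodes { }, right has 1 {26}.
    Root 31: left subtree has 1 node {11}, right has 2 {32, 18}.
      Root 18: left subtree has 1 node {32}, right has 0 { }.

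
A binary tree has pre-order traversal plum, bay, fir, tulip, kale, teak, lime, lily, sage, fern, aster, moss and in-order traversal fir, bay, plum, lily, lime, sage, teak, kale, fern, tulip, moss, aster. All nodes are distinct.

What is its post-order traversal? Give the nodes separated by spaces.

The first element of pre-order is the root; it splits in-order into left and right subtrees.
Root plum: left subtree has 2 nodes {fir, bay}, right has 9 {lily, lime, sage, teak, kale, fern, tulip, moss, aster}.
  Root bay: left subtree has 1 node {fir}, right has 0 { }.
  Root tulip: left subtree has 6 nodes {lily, lime, sage, teak, kale, fern}, right has 2 {moss, aster}.
    Root kale: left subtree has 4 nodes {lily, lime, sage, teak}, right has 1 {fern}.
      Root teak: left subtree has 3 nodes {lily, lime, sage}, right has 0 { }.
        Root lime: left subtree has 1 node {lily}, right has 1 {sage}.
    Root aster: left subtree has 1 node {moss}, right has 0 { }.

fir bay lily sage lime teak fern kale moss aster tulip plum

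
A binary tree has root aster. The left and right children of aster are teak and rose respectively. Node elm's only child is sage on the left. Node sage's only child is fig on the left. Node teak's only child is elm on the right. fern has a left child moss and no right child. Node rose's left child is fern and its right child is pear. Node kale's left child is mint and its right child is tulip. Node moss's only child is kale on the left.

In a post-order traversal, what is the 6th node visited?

Post-order visits the left subtree, then the right subtree, then the node.
At aster: go left to teak.
  At teak: no left child.
  At teak: go right to elm.
    At elm: go left to sage.
      At sage: go left to fig.
        fig is a leaf — visit fig.
      At sage: no right child.
      Visit sage.
    At elm: no right child.
    Visit elm.
  Visit teak.
At aster: go right to rose.
  At rose: go left to fern.
    At fern: go left to moss.
      At moss: go left to kale.
        At kale: go left to mint.
          mint is a leaf — visit mint.
        At kale: go right to tulip.
          tulip is a leaf — visit tulip.
        Visit kale.
      At moss: no right child.
      Visit moss.
    At fern: no right child.
    Visit fern.
  At rose: go right to pear.
    pear is a leaf — visit pear.
  Visit rose.
Visit aster.
Full post-order sequence: fig, sage, elm, teak, mint, tulip, kale, moss, fern, pear, rose, aster.

tulip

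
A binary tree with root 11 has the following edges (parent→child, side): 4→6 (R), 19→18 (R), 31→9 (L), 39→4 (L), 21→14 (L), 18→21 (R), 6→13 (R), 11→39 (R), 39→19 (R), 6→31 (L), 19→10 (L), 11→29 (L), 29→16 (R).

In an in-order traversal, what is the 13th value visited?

In-order visits the left subtree, then the node, then the right subtree.
At 11: go left to 29.
  At 29: no left child.
  Visit 29.
  At 29: go right to 16.
    16 is a leaf — visit 16.
Visit 11.
At 11: go right to 39.
  At 39: go left to 4.
    At 4: no left child.
    Visit 4.
    At 4: go right to 6.
      At 6: go left to 31.
        At 31: go left to 9.
          9 is a leaf — visit 9.
        Visit 31.
        At 31: no right child.
      Visit 6.
      At 6: go right to 13.
        13 is a leaf — visit 13.
  Visit 39.
  At 39: go right to 19.
    At 19: go left to 10.
      10 is a leaf — visit 10.
    Visit 19.
    At 19: go right to 18.
      At 18: no left child.
      Visit 18.
      At 18: go right to 21.
        At 21: go left to 14.
          14 is a leaf — visit 14.
        Visit 21.
        At 21: no right child.
Full in-order sequence: 29, 16, 11, 4, 9, 31, 6, 13, 39, 10, 19, 18, 14, 21.

14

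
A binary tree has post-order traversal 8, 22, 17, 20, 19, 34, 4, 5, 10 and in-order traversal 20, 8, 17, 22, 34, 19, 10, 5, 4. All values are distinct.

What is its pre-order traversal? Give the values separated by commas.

The last element of post-order is the root; it splits in-order into left and right subtrees.
Root 10: left subtree has 6 nodes {20, 8, 17, 22, 34, 19}, right has 2 {5, 4}.
  Root 34: left subtree has 4 nodes {20, 8, 17, 22}, right has 1 {19}.
    Root 20: left subtree has 0 nodes { }, right has 3 {8, 17, 22}.
      Root 17: left subtree has 1 node {8}, right has 1 {22}.
  Root 5: left subtree has 0 nodes { }, right has 1 {4}.

10, 34, 20, 17, 8, 22, 19, 5, 4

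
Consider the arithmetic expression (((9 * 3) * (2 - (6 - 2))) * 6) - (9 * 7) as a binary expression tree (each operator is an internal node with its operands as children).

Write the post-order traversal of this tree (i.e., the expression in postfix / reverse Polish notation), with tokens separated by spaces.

Post-order on an expression tree gives postfix notation: for each operator, emit left operand, right operand, then the operator.

9 3 * 2 6 2 - - * 6 * 9 7 * -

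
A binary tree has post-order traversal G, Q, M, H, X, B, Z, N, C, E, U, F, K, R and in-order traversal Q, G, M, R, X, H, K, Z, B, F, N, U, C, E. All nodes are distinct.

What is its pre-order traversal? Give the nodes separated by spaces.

R M Q G K X H F Z B U N E C

The last element of post-order is the root; it splits in-order into left and right subtrees.
Root R: left subtree has 3 nodes {Q, G, M}, right has 10 {X, H, K, Z, B, F, N, U, C, E}.
  Root M: left subtree has 2 nodes {Q, G}, right has 0 { }.
    Root Q: left subtree has 0 nodes { }, right has 1 {G}.
  Root K: left subtree has 2 nodes {X, H}, right has 7 {Z, B, F, N, U, C, E}.
    Root X: left subtree has 0 nodes { }, right has 1 {H}.
    Root F: left subtree has 2 nodes {Z, B}, right has 4 {N, U, C, E}.
      Root Z: left subtree has 0 nodes { }, right has 1 {B}.
      Root U: left subtree has 1 node {N}, right has 2 {C, E}.
        Root E: left subtree has 1 node {C}, right has 0 { }.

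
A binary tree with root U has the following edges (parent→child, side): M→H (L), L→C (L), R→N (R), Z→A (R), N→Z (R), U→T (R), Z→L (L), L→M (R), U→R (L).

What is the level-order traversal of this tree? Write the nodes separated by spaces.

Level-order visits nodes level by level from the root, left to right within each level.
Level 0: U
Level 1: R, T
Level 2: N
Level 3: Z
Level 4: L, A
Level 5: C, M
Level 6: H

U R T N Z L A C M H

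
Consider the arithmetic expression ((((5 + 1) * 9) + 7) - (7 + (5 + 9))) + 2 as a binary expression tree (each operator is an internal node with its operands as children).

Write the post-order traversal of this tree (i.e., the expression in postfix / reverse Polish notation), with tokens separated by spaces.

5 1 + 9 * 7 + 7 5 9 + + - 2 +

Post-order on an expression tree gives postfix notation: for each operator, emit left operand, right operand, then the operator.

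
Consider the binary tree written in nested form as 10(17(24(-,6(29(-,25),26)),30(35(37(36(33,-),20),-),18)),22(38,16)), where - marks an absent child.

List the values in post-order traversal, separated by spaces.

Post-order visits the left subtree, then the right subtree, then the node.
At 10: go left to 17.
  At 17: go left to 24.
    At 24: no left child.
    At 24: go right to 6.
      At 6: go left to 29.
        At 29: no left child.
        At 29: go right to 25.
          25 is a leaf — visit 25.
        Visit 29.
      At 6: go right to 26.
        26 is a leaf — visit 26.
      Visit 6.
    Visit 24.
  At 17: go right to 30.
    At 30: go left to 35.
      At 35: go left to 37.
        At 37: go left to 36.
          At 36: go left to 33.
            33 is a leaf — visit 33.
          At 36: no right child.
          Visit 36.
        At 37: go right to 20.
          20 is a leaf — visit 20.
        Visit 37.
      At 35: no right child.
      Visit 35.
    At 30: go right to 18.
      18 is a leaf — visit 18.
    Visit 30.
  Visit 17.
At 10: go right to 22.
  At 22: go left to 38.
    38 is a leaf — visit 38.
  At 22: go right to 16.
    16 is a leaf — visit 16.
  Visit 22.
Visit 10.

25 29 26 6 24 33 36 20 37 35 18 30 17 38 16 22 10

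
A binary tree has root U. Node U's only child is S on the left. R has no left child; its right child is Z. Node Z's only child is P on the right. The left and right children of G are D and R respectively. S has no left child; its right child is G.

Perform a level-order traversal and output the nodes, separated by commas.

U, S, G, D, R, Z, P

Level-order visits nodes level by level from the root, left to right within each level.
Level 0: U
Level 1: S
Level 2: G
Level 3: D, R
Level 4: Z
Level 5: P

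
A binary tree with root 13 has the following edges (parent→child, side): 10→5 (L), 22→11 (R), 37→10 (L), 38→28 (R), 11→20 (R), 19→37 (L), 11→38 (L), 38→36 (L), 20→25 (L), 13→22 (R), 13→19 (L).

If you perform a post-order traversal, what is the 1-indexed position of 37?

Post-order visits the left subtree, then the right subtree, then the node.
At 13: go left to 19.
  At 19: go left to 37.
    At 37: go left to 10.
      At 10: go left to 5.
        5 is a leaf — visit 5.
      At 10: no right child.
      Visit 10.
    At 37: no right child.
    Visit 37.
  At 19: no right child.
  Visit 19.
At 13: go right to 22.
  At 22: no left child.
  At 22: go right to 11.
    At 11: go left to 38.
      At 38: go left to 36.
        36 is a leaf — visit 36.
      At 38: go right to 28.
        28 is a leaf — visit 28.
      Visit 38.
    At 11: go right to 20.
      At 20: go left to 25.
        25 is a leaf — visit 25.
      At 20: no right child.
      Visit 20.
    Visit 11.
  Visit 22.
Visit 13.
Full post-order sequence: 5, 10, 37, 19, 36, 28, 38, 25, 20, 11, 22, 13.

3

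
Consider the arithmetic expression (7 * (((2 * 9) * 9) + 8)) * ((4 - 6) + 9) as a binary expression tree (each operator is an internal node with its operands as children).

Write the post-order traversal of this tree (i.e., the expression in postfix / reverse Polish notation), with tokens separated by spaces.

Post-order on an expression tree gives postfix notation: for each operator, emit left operand, right operand, then the operator.

7 2 9 * 9 * 8 + * 4 6 - 9 + *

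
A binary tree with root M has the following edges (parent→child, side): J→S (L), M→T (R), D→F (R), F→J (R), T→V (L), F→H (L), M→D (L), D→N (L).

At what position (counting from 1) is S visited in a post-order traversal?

Post-order visits the left subtree, then the right subtree, then the node.
At M: go left to D.
  At D: go left to N.
    N is a leaf — visit N.
  At D: go right to F.
    At F: go left to H.
      H is a leaf — visit H.
    At F: go right to J.
      At J: go left to S.
        S is a leaf — visit S.
      At J: no right child.
      Visit J.
    Visit F.
  Visit D.
At M: go right to T.
  At T: go left to V.
    V is a leaf — visit V.
  At T: no right child.
  Visit T.
Visit M.
Full post-order sequence: N, H, S, J, F, D, V, T, M.

3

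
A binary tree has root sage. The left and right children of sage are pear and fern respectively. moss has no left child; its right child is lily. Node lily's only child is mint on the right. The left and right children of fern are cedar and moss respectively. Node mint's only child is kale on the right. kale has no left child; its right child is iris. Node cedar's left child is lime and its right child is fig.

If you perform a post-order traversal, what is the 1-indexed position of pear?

1

Post-order visits the left subtree, then the right subtree, then the node.
At sage: go left to pear.
  pear is a leaf — visit pear.
At sage: go right to fern.
  At fern: go left to cedar.
    At cedar: go left to lime.
      lime is a leaf — visit lime.
    At cedar: go right to fig.
      fig is a leaf — visit fig.
    Visit cedar.
  At fern: go right to moss.
    At moss: no left child.
    At moss: go right to lily.
      At lily: no left child.
      At lily: go right to mint.
        At mint: no left child.
        At mint: go right to kale.
          At kale: no left child.
          At kale: go right to iris.
            iris is a leaf — visit iris.
          Visit kale.
        Visit mint.
      Visit lily.
    Visit moss.
  Visit fern.
Visit sage.
Full post-order sequence: pear, lime, fig, cedar, iris, kale, mint, lily, moss, fern, sage.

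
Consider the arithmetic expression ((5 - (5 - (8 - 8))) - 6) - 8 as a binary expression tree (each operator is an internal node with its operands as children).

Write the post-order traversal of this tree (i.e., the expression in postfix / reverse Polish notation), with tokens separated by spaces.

Post-order on an expression tree gives postfix notation: for each operator, emit left operand, right operand, then the operator.

5 5 8 8 - - - 6 - 8 -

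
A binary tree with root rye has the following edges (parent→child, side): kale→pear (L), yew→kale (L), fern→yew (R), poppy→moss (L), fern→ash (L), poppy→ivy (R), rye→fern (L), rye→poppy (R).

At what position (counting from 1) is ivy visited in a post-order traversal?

7

Post-order visits the left subtree, then the right subtree, then the node.
At rye: go left to fern.
  At fern: go left to ash.
    ash is a leaf — visit ash.
  At fern: go right to yew.
    At yew: go left to kale.
      At kale: go left to pear.
        pear is a leaf — visit pear.
      At kale: no right child.
      Visit kale.
    At yew: no right child.
    Visit yew.
  Visit fern.
At rye: go right to poppy.
  At poppy: go left to moss.
    moss is a leaf — visit moss.
  At poppy: go right to ivy.
    ivy is a leaf — visit ivy.
  Visit poppy.
Visit rye.
Full post-order sequence: ash, pear, kale, yew, fern, moss, ivy, poppy, rye.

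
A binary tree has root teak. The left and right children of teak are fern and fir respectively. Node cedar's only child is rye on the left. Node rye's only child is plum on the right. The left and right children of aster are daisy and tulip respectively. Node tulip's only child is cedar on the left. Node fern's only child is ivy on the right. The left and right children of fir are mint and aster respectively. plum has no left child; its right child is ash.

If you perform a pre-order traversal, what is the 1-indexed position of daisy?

Pre-order visits the node, then its left subtree, then its right subtree.
Visit teak.
At teak: go left to fern.
  Visit fern.
  At fern: no left child.
  At fern: go right to ivy.
    ivy is a leaf — visit ivy.
At teak: go right to fir.
  Visit fir.
  At fir: go left to mint.
    mint is a leaf — visit mint.
  At fir: go right to aster.
    Visit aster.
    At aster: go left to daisy.
      daisy is a leaf — visit daisy.
    At aster: go right to tulip.
      Visit tulip.
      At tulip: go left to cedar.
        Visit cedar.
        At cedar: go left to rye.
          Visit rye.
          At rye: no left child.
          At rye: go right to plum.
            Visit plum.
            At plum: no left child.
            At plum: go right to ash.
              ash is a leaf — visit ash.
        At cedar: no right child.
      At tulip: no right child.
Full pre-order sequence: teak, fern, ivy, fir, mint, aster, daisy, tulip, cedar, rye, plum, ash.

7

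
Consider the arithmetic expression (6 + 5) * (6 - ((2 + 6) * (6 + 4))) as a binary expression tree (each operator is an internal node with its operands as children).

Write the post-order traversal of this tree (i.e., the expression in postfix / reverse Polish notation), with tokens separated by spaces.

Post-order on an expression tree gives postfix notation: for each operator, emit left operand, right operand, then the operator.

6 5 + 6 2 6 + 6 4 + * - *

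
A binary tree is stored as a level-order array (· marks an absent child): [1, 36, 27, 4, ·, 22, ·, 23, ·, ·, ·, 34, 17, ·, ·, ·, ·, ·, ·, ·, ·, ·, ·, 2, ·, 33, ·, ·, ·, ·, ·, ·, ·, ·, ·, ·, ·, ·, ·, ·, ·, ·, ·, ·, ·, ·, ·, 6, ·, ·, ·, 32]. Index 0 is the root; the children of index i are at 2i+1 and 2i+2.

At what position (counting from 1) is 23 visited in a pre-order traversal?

Pre-order visits the node, then its left subtree, then its right subtree.
Visit 1.
At 1: go left to 36.
  Visit 36.
  At 36: go left to 4.
    Visit 4.
    At 4: go left to 23.
      23 is a leaf — visit 23.
    At 4: no right child.
  At 36: no right child.
At 1: go right to 27.
  Visit 27.
  At 27: go left to 22.
    Visit 22.
    At 22: go left to 34.
      Visit 34.
      At 34: go left to 2.
        Visit 2.
        At 2: go left to 6.
          6 is a leaf — visit 6.
        At 2: no right child.
      At 34: no right child.
    At 22: go right to 17.
      Visit 17.
      At 17: go left to 33.
        Visit 33.
        At 33: go left to 32.
          32 is a leaf — visit 32.
        At 33: no right child.
      At 17: no right child.
  At 27: no right child.
Full pre-order sequence: 1, 36, 4, 23, 27, 22, 34, 2, 6, 17, 33, 32.

4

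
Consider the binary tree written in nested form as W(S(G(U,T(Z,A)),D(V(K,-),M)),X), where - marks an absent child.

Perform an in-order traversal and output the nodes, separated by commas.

U, G, Z, T, A, S, K, V, D, M, W, X

In-order visits the left subtree, then the node, then the right subtree.
At W: go left to S.
  At S: go left to G.
    At G: go left to U.
      U is a leaf — visit U.
    Visit G.
    At G: go right to T.
      At T: go left to Z.
        Z is a leaf — visit Z.
      Visit T.
      At T: go right to A.
        A is a leaf — visit A.
  Visit S.
  At S: go right to D.
    At D: go left to V.
      At V: go left to K.
        K is a leaf — visit K.
      Visit V.
      At V: no right child.
    Visit D.
    At D: go right to M.
      M is a leaf — visit M.
Visit W.
At W: go right to X.
  X is a leaf — visit X.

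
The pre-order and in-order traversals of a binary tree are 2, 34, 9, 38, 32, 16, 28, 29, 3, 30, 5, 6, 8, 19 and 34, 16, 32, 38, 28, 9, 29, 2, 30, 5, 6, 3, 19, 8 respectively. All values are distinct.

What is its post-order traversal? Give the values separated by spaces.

16 32 28 38 29 9 34 6 5 30 19 8 3 2

The first element of pre-order is the root; it splits in-order into left and right subtrees.
Root 2: left subtree has 7 nodes {34, 16, 32, 38, 28, 9, 29}, right has 6 {30, 5, 6, 3, 19, 8}.
  Root 34: left subtree has 0 nodes { }, right has 6 {16, 32, 38, 28, 9, 29}.
    Root 9: left subtree has 4 nodes {16, 32, 38, 28}, right has 1 {29}.
      Root 38: left subtree has 2 nodes {16, 32}, right has 1 {28}.
        Root 32: left subtree has 1 node {16}, right has 0 { }.
  Root 3: left subtree has 3 nodes {30, 5, 6}, right has 2 {19, 8}.
    Root 30: left subtree has 0 nodes { }, right has 2 {5, 6}.
      Root 5: left subtree has 0 nodes { }, right has 1 {6}.
    Root 8: left subtree has 1 node {19}, right has 0 { }.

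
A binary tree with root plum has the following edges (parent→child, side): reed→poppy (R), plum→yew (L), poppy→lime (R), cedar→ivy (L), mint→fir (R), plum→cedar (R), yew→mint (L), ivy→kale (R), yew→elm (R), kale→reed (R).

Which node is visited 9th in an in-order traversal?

poppy

In-order visits the left subtree, then the node, then the right subtree.
At plum: go left to yew.
  At yew: go left to mint.
    At mint: no left child.
    Visit mint.
    At mint: go right to fir.
      fir is a leaf — visit fir.
  Visit yew.
  At yew: go right to elm.
    elm is a leaf — visit elm.
Visit plum.
At plum: go right to cedar.
  At cedar: go left to ivy.
    At ivy: no left child.
    Visit ivy.
    At ivy: go right to kale.
      At kale: no left child.
      Visit kale.
      At kale: go right to reed.
        At reed: no left child.
        Visit reed.
        At reed: go right to poppy.
          At poppy: no left child.
          Visit poppy.
          At poppy: go right to lime.
            lime is a leaf — visit lime.
  Visit cedar.
  At cedar: no right child.
Full in-order sequence: mint, fir, yew, elm, plum, ivy, kale, reed, poppy, lime, cedar.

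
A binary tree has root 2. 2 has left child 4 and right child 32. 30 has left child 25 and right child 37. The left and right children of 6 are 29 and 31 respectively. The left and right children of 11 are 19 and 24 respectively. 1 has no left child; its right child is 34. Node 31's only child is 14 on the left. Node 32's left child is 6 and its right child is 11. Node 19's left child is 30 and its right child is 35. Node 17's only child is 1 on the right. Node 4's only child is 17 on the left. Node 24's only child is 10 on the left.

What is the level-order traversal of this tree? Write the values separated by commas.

2, 4, 32, 17, 6, 11, 1, 29, 31, 19, 24, 34, 14, 30, 35, 10, 25, 37

Level-order visits nodes level by level from the root, left to right within each level.
Level 0: 2
Level 1: 4, 32
Level 2: 17, 6, 11
Level 3: 1, 29, 31, 19, 24
Level 4: 34, 14, 30, 35, 10
Level 5: 25, 37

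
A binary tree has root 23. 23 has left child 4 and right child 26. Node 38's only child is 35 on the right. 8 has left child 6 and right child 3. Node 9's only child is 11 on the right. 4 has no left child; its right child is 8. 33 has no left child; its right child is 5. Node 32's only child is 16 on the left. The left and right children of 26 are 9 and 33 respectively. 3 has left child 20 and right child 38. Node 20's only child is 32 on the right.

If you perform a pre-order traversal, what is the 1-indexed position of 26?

11

Pre-order visits the node, then its left subtree, then its right subtree.
Visit 23.
At 23: go left to 4.
  Visit 4.
  At 4: no left child.
  At 4: go right to 8.
    Visit 8.
    At 8: go left to 6.
      6 is a leaf — visit 6.
    At 8: go right to 3.
      Visit 3.
      At 3: go left to 20.
        Visit 20.
        At 20: no left child.
        At 20: go right to 32.
          Visit 32.
          At 32: go left to 16.
            16 is a leaf — visit 16.
          At 32: no right child.
      At 3: go right to 38.
        Visit 38.
        At 38: no left child.
        At 38: go right to 35.
          35 is a leaf — visit 35.
At 23: go right to 26.
  Visit 26.
  At 26: go left to 9.
    Visit 9.
    At 9: no left child.
    At 9: go right to 11.
      11 is a leaf — visit 11.
  At 26: go right to 33.
    Visit 33.
    At 33: no left child.
    At 33: go right to 5.
      5 is a leaf — visit 5.
Full pre-order sequence: 23, 4, 8, 6, 3, 20, 32, 16, 38, 35, 26, 9, 11, 33, 5.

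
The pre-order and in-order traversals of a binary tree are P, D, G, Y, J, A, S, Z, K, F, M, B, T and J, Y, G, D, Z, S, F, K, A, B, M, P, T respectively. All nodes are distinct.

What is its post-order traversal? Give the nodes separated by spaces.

The first element of pre-order is the root; it splits in-order into left and right subtrees.
Root P: left subtree has 11 nodes {J, Y, G, D, Z, S, F, K, A, B, M}, right has 1 {T}.
  Root D: left subtree has 3 nodes {J, Y, G}, right has 7 {Z, S, F, K, A, B, M}.
    Root G: left subtree has 2 nodes {J, Y}, right has 0 { }.
      Root Y: left subtree has 1 node {J}, right has 0 { }.
    Root A: left subtree has 4 nodes {Z, S, F, K}, right has 2 {B, M}.
      Root S: left subtree has 1 node {Z}, right has 2 {F, K}.
        Root K: left subtree has 1 node {F}, right has 0 { }.
      Root M: left subtree has 1 node {B}, right has 0 { }.

J Y G Z F K S B M A D T P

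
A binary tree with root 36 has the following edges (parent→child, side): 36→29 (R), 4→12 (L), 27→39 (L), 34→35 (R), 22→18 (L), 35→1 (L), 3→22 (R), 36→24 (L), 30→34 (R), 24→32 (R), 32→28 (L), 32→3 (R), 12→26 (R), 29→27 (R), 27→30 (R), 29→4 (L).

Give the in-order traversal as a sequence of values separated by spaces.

In-order visits the left subtree, then the node, then the right subtree.
At 36: go left to 24.
  At 24: no left child.
  Visit 24.
  At 24: go right to 32.
    At 32: go left to 28.
      28 is a leaf — visit 28.
    Visit 32.
    At 32: go right to 3.
      At 3: no left child.
      Visit 3.
      At 3: go right to 22.
        At 22: go left to 18.
          18 is a leaf — visit 18.
        Visit 22.
        At 22: no right child.
Visit 36.
At 36: go right to 29.
  At 29: go left to 4.
    At 4: go left to 12.
      At 12: no left child.
      Visit 12.
      At 12: go right to 26.
        26 is a leaf — visit 26.
    Visit 4.
    At 4: no right child.
  Visit 29.
  At 29: go right to 27.
    At 27: go left to 39.
      39 is a leaf — visit 39.
    Visit 27.
    At 27: go right to 30.
      At 30: no left child.
      Visit 30.
      At 30: go right to 34.
        At 34: no left child.
        Visit 34.
        At 34: go right to 35.
          At 35: go left to 1.
            1 is a leaf — visit 1.
          Visit 35.
          At 35: no right child.

24 28 32 3 18 22 36 12 26 4 29 39 27 30 34 1 35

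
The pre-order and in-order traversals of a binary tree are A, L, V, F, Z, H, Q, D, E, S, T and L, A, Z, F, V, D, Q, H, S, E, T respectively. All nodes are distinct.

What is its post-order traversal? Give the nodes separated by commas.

L, Z, F, D, Q, S, T, E, H, V, A

The first element of pre-order is the root; it splits in-order into left and right subtrees.
Root A: left subtree has 1 node {L}, right has 9 {Z, F, V, D, Q, H, S, E, T}.
  Root V: left subtree has 2 nodes {Z, F}, right has 6 {D, Q, H, S, E, T}.
    Root F: left subtree has 1 node {Z}, right has 0 { }.
    Root H: left subtree has 2 nodes {D, Q}, right has 3 {S, E, T}.
      Root Q: left subtree has 1 node {D}, right has 0 { }.
      Root E: left subtree has 1 node {S}, right has 1 {T}.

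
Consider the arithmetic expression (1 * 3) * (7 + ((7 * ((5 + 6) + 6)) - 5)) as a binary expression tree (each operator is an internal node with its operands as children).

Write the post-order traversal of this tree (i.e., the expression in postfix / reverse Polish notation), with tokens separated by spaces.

Post-order on an expression tree gives postfix notation: for each operator, emit left operand, right operand, then the operator.

1 3 * 7 7 5 6 + 6 + * 5 - + *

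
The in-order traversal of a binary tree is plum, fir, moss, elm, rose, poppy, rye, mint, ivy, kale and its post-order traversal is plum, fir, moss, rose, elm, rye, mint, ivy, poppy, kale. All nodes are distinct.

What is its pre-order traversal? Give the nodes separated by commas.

kale, poppy, elm, moss, fir, plum, rose, ivy, mint, rye

The last element of post-order is the root; it splits in-order into left and right subtrees.
Root kale: left subtree has 9 nodes {plum, fir, moss, elm, rose, poppy, rye, mint, ivy}, right has 0 { }.
  Root poppy: left subtree has 5 nodes {plum, fir, moss, elm, rose}, right has 3 {rye, mint, ivy}.
    Root elm: left subtree has 3 nodes {plum, fir, moss}, right has 1 {rose}.
      Root moss: left subtree has 2 nodes {plum, fir}, right has 0 { }.
        Root fir: left subtree has 1 node {plum}, right has 0 { }.
    Root ivy: left subtree has 2 nodes {rye, mint}, right has 0 { }.
      Root mint: left subtree has 1 node {rye}, right has 0 { }.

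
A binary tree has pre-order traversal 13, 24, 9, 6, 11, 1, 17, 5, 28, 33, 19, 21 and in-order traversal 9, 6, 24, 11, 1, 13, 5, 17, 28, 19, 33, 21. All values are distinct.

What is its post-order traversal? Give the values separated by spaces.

6 9 1 11 24 5 19 21 33 28 17 13

The first element of pre-order is the root; it splits in-order into left and right subtrees.
Root 13: left subtree has 5 nodes {9, 6, 24, 11, 1}, right has 6 {5, 17, 28, 19, 33, 21}.
  Root 24: left subtree has 2 nodes {9, 6}, right has 2 {11, 1}.
    Root 9: left subtree has 0 nodes { }, right has 1 {6}.
    Root 11: left subtree has 0 nodes { }, right has 1 {1}.
  Root 17: left subtree has 1 node {5}, right has 4 {28, 19, 33, 21}.
    Root 28: left subtree has 0 nodes { }, right has 3 {19, 33, 21}.
      Root 33: left subtree has 1 node {19}, right has 1 {21}.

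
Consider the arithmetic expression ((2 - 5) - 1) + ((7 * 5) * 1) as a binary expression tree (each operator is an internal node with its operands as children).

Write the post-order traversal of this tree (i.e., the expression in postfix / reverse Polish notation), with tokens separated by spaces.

Post-order on an expression tree gives postfix notation: for each operator, emit left operand, right operand, then the operator.

2 5 - 1 - 7 5 * 1 * +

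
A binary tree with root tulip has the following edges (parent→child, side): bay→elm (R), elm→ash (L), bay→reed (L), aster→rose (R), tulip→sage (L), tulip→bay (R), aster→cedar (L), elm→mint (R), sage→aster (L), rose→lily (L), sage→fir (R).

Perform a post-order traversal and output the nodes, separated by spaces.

Post-order visits the left subtree, then the right subtree, then the node.
At tulip: go left to sage.
  At sage: go left to aster.
    At aster: go left to cedar.
      cedar is a leaf — visit cedar.
    At aster: go right to rose.
      At rose: go left to lily.
        lily is a leaf — visit lily.
      At rose: no right child.
      Visit rose.
    Visit aster.
  At sage: go right to fir.
    fir is a leaf — visit fir.
  Visit sage.
At tulip: go right to bay.
  At bay: go left to reed.
    reed is a leaf — visit reed.
  At bay: go right to elm.
    At elm: go left to ash.
      ash is a leaf — visit ash.
    At elm: go right to mint.
      mint is a leaf — visit mint.
    Visit elm.
  Visit bay.
Visit tulip.

cedar lily rose aster fir sage reed ash mint elm bay tulip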